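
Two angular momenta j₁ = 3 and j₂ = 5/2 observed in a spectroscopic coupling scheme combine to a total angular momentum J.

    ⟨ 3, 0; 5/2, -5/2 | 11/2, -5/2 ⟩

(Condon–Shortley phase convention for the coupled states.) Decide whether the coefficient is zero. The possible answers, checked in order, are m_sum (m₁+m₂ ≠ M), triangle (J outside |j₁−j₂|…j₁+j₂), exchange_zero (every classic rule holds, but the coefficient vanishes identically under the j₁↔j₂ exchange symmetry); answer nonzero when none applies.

m-sum: m₁+m₂ = 0+(-5/2) = -5/2, M = -5/2  ✓
triangle: |j₁−j₂| = 1/2 ≤ J = 11/2 ≤ j₁+j₂ = 11/2  ✓
exchange: j₁≠j₂ or m₁≠m₂ — the exchange symmetry imposes no constraint here
value check: CG = +√(4/33) = +0.348155 ≠ 0

nonzero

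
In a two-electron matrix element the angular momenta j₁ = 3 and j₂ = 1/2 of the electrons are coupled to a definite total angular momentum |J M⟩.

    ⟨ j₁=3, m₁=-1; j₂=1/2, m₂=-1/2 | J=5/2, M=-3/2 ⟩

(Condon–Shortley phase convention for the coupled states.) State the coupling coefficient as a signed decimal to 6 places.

√[6·1!5!0!/7! · 2!4!0!1!1!4!] = √(1152/7)
  +(−1)^0/∏(0,1,4,0,1,0)! = 1/24  (running 1/24)
⟨..|..⟩ = √(1152/7)·(1/24) = +0.534522

+0.534522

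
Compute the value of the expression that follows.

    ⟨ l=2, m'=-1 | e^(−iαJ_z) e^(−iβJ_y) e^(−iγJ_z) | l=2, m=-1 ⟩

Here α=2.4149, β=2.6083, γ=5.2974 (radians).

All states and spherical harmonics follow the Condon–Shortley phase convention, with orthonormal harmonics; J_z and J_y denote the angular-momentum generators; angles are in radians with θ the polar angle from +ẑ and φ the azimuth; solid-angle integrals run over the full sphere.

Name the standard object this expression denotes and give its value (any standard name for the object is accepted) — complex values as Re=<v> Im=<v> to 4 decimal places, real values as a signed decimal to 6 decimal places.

Wigner D-matrix element, Re=-0.0267 Im=-0.1871

This is a Wigner D-matrix element — the rotation-matrix element ⟨l m'| R(α,β,γ) |l m⟩ in the angular-momentum basis.
Split into d^2_{-1,-1}(β=2.6083) × two z-phases.
With c≡cos(β/2)=0.263498 and s≡sin(β/2)=0.964660, N=[1·6·1·6]^{1/2}=6.000000
The bounds max(0,m−m')=0 and min(l+m,l−m')=1 give 2 terms
  k=0: (−1)^0·6.0000/(6)·0.2635^4·0.9647^0 = +0.004821
  k=1: (−1)^1·6.0000/(2)·0.2635^2·0.9647^2 = -0.193831
d^2_{-1,-1}(2.6083) = +0.004821 -0.193831 = -0.189011
Phases: e^{-i·(-1)·2.4149}=-0.747376+0.664401i, e^{-i·(-1)·5.2974}=+0.552209-0.833706i ⇒ D=-0.026690-0.187117i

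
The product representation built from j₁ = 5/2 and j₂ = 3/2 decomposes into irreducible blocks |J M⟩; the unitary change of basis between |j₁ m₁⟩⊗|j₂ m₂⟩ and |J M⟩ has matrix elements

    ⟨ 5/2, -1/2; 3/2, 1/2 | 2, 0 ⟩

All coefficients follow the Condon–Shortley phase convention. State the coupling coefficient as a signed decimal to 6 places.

triangle: 2!·3!·1!/7! = 12/5040
(j±m)!: 2!·3!·2!·1!·2!·2! = 96
prefactor² = (2J+1)·Δ·N² = 8/7
  k=1: −1/(1!·1!·2!·1!·1!·0!) = -1/2
  k=2: +1/(2!·0!·1!·0!·2!·1!) = 1/4
Σ = -1/4  ⇒  CG² = 8/7·(-1/4)² = 1/14
CG = −√(1/14) = -0.267261

-0.267261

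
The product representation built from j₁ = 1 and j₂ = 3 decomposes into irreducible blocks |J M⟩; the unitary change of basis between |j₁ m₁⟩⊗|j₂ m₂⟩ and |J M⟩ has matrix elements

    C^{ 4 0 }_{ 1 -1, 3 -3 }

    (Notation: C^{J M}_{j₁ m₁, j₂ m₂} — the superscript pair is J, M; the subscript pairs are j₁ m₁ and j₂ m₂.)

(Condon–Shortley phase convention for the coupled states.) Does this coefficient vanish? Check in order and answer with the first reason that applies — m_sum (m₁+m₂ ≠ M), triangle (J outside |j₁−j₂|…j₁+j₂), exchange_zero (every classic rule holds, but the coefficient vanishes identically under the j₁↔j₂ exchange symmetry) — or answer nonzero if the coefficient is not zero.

m_sum

m-sum: m₁+m₂ = -1+(-3) = -4, M = 0  ✗ ⇒ coefficient is 0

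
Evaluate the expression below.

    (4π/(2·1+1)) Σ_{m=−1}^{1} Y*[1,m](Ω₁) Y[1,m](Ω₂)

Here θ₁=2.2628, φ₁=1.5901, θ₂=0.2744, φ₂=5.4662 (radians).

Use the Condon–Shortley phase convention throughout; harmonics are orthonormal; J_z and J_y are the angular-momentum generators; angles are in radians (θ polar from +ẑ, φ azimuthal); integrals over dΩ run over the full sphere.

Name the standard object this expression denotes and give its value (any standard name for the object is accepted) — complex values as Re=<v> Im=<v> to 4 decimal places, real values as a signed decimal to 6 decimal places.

This sum is the spherical-harmonic addition theorem: it equals the Legendre polynomial P_l(cos γ) of the angle γ between the two directions.
Addition theorem: P_1(cos γ) = (4π/3) Σ_m Y*_{lm}(Ω₁) Y_{lm}(Ω₂), m = −1…1:
  [-1]  conj(Y_{1,-1})(Ω₁) = (-0.005135, 0.265970) ; Y_{1,-1}(Ω₂) = (0.064074, 0.068256) ; Δ = (-0.018483, 0.016691)
  [+0]  conj(Y_{1,0})(Ω₁) = (-0.311768, -0.000000) ; Y_{1,0}(Ω₂) = (0.470323, 0.000000) ; Δ = (-0.146632, -0.000000)
  [+1]  conj(Y_{1,1})(Ω₁) = (0.005135, 0.265970) ; Y_{1,1}(Ω₂) = (-0.064074, 0.068256) ; Δ = (-0.018483, -0.016691)
Σ over m = (-0.183598, 0.000000); ×(4π/3) → (-0.769052, 0.000000). Real part: -0.769052

Legendre polynomial (addition theorem), -0.769052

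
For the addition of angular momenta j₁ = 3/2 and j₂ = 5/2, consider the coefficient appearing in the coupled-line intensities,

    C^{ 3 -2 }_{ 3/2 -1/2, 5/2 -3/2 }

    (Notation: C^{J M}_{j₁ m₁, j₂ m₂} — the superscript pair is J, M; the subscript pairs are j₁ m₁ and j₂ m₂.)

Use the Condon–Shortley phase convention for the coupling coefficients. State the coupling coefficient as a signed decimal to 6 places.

+0.288675

√[7·1!2!4!/8! · 1!2!1!4!1!5!] = √(48)
  +(−1)^0/∏(0,1,2,1,0,3)! = 1/12  (running 1/12)
  +(−1)^1/∏(1,0,1,0,1,4)! = -1/24  (running 1/24)
⟨..|..⟩ = √(48)·(1/24) = +0.288675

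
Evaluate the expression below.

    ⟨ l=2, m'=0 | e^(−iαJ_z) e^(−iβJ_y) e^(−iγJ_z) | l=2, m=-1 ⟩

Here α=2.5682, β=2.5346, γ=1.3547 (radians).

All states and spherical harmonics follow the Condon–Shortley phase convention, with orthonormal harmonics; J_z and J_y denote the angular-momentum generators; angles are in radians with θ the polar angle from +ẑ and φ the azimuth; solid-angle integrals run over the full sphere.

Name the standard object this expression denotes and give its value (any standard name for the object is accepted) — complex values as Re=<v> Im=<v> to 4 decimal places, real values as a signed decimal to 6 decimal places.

This is a Wigner D-matrix element — the rotation-matrix element ⟨l m'| R(α,β,γ) |l m⟩ in the angular-momentum basis.
First d^2_{0,-1}(β=2.5346), then the phase factors e^{-i(0)α} and e^{-i(-1)γ}:
With c≡cos(β/2)=0.298859 and s≡sin(β/2)=0.954297, N=[2·2·1·6]^{1/2}=4.898979
k: max(0,(-1)−(0))=0 … min(2+(-1),2−(0))=1
  k=0: (−1)^1·4.8990/(2)·0.2989^3·0.9543^1 = -0.062396
  k=1: (−1)^2·4.8990/(2)·0.2989^1·0.9543^3 = +0.636198
d^2_{0,-1}(2.5346) = -0.062396 +0.636198 = +0.573802
Attach z-rotation phases: D = e^{-i(0)(2.5682)}·(+0.573802)·e^{-i(-1)(1.3547)} = +0.123034+0.560457i

Wigner D-matrix element, Re=0.1230 Im=0.5605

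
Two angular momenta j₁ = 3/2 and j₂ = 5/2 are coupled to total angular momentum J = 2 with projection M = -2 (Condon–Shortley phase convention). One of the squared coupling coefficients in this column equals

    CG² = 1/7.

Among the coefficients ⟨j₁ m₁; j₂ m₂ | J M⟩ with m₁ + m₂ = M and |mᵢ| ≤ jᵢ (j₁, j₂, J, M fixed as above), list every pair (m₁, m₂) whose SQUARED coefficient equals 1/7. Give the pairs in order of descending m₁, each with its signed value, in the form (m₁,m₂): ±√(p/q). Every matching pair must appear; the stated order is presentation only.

(-3/2,-1/2): +√(1/7)

Admissible pairs with m₁+m₂ = M = -2: (-3/2,-1/2), (-1/2,-3/2), (1/2,-5/2)
  (m₁,m₂)=(1/2,-5/2): CG² = 10/21, CG = +√(10/21)
  (m₁,m₂)=(-1/2,-3/2): CG² = 8/21, CG = −√(8/21)
  (m₁,m₂)=(-3/2,-1/2): CG² = 1/7, CG = +√(1/7)   ← matches the target
Pairs with CG² = 1/7: (-3/2,-1/2): +√(1/7)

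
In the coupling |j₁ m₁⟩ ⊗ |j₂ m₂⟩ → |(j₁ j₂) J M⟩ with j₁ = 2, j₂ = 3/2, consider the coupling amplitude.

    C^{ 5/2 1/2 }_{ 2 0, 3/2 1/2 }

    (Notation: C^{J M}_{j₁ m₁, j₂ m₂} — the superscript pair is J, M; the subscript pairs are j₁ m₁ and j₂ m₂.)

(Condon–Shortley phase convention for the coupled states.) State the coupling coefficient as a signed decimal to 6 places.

−√(3/35) = -0.292770

triangle: 1!×3!×2!/7! = 12/5040
(j±m)!: 2!×2!×2!×1!×3!×2! = 96
prefactor² = (2J+1)×Δ×N² = 48/35
  k=0: +1/(0!×1!×2!×2!×1!×0!) = 1/4
  k=1: −1/(1!×0!×1!×1!×2!×1!) = -1/2
Σ = -1/4  ⇒  CG² = 48/35×(-1/4)² = 3/35
CG = −√(3/35) = -0.292770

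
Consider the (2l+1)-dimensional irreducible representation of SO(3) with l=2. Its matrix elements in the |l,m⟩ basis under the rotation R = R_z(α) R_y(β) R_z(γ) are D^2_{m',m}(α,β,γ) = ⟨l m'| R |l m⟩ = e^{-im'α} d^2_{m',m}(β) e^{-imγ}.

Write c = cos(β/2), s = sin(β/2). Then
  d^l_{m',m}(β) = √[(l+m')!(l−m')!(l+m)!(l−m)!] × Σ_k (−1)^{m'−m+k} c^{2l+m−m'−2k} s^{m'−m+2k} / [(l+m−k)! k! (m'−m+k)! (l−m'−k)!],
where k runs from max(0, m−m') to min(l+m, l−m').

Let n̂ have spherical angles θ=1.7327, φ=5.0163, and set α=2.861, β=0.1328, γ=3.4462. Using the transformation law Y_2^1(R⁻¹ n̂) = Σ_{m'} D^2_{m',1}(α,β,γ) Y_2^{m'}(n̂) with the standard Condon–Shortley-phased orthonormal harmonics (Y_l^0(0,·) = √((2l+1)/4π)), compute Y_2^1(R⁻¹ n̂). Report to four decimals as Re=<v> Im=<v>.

Need the full column D^2_{m',1} for m'=−2..2 at α=2.8610, β=0.1328, γ=3.4462.
cos(β/2)=0.997796, sin(β/2)=0.066351
d^2_{-2,1}: single k=3 term ⇒ +0.000583;  D = -0.000378+0.000444i
d^2_{-1,1}: k∈[2..3] ⇒ +0.013149 -0.000019 = +0.013130;  D = +0.010945-0.007253i
d^2_{0,1}: k∈[1..2] ⇒ +0.161455 -0.000714 = +0.160741;  D = -0.153341+0.048209i
d^2_{1,1}: k∈[0..1] ⇒ +0.991214 -0.013149 = +0.978065;  D = +0.977783-0.023486i
d^2_{2,1}: single k=0 term ⇒ -0.131827;  D = +0.127512+0.033454i
Y_2^{m'}(θ=1.7327,φ=5.0163) and Σ D·Y over m':
  (-0.0004+0.0004i)·(-0.3089+0.2149i)  (+0.0109-0.0073i)·(-0.0368-0.1173i)  (-0.1533+0.0482i)·(-0.2908+0.0000i)  (+0.9778-0.0235i)·(+0.0368-0.1173i)  (+0.1275+0.0335i)·(-0.3089-0.2149i)
Y_2^1(R⁻¹ n̂) = +0.044375-0.168514i

Re=0.0444 Im=-0.1685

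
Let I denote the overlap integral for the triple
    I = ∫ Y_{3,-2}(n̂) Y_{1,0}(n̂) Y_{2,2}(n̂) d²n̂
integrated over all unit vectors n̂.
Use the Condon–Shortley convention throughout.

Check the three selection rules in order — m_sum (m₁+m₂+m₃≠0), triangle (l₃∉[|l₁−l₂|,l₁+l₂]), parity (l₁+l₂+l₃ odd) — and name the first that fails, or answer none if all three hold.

none

Σmᵢ = 0  ✓
l₃∈[|l₁−l₂|,l₁+l₂]=[2,4], have l₃=2  ✓
Σlᵢ = 6 ⇒ even  ✓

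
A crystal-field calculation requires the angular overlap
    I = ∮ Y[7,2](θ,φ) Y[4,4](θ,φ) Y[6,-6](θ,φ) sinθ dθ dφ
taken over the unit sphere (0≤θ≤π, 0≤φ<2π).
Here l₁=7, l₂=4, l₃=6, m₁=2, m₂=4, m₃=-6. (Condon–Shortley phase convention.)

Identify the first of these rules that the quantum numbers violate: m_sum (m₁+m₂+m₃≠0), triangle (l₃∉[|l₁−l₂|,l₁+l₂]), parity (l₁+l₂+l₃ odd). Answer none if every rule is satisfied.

Σmᵢ = 0  ✓
l₃∈[|l₁−l₂|,l₁+l₂]=[3,11], have l₃=6  ✓
Σlᵢ = 17 ⇒ odd  ✗

parity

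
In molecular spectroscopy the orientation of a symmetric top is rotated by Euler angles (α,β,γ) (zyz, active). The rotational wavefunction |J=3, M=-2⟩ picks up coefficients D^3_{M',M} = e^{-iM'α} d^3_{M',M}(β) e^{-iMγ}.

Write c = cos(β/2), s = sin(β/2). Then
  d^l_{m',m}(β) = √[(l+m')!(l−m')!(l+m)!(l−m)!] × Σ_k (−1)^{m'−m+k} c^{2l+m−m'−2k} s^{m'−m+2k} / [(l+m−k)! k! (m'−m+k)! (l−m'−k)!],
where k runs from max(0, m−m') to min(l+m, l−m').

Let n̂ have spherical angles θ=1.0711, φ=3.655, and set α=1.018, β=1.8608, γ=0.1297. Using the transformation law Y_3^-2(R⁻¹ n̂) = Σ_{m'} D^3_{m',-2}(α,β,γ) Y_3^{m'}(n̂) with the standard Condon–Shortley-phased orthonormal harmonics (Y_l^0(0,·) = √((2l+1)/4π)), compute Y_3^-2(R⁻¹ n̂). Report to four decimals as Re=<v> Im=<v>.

Need the full column D^3_{m',-2} for m'=−3..3 at α=1.0180, β=1.8608, γ=0.1297.
cos(β/2)=0.597513, sin(β/2)=0.801859
d^3_{-3,-2}: single k=1 term ⇒ +0.149593;  D = -0.147391-0.025575i
d^3_{-2,-2}: k∈[0..1] ⇒ +0.045508 -0.409785 = -0.364277;  D = +0.241457-0.272757i
d^3_{-1,-2}: k∈[0..1] ⇒ -0.193124 +0.695611 = +0.502488;  D = +0.145322+0.481015i
d^3_{0,-2}: k∈[0..1] ⇒ +0.448897 -0.808440 = -0.359543;  D = -0.347514-0.092223i
d^3_{1,-2}: k∈[0..1] ⇒ -0.695611 +0.626380 = -0.069232;  D = -0.050248+0.047625i
d^3_{2,-2}: k∈[0..1] ⇒ +0.738001 -0.265820 = +0.472181;  D = -0.096492-0.462217i
d^3_{3,-2}: single k=0 term ⇒ -0.485192;  D = +0.456274+0.165000i
Y_3^{m'}(θ=1.0711,φ=3.655) and Σ D·Y over m':
  (-0.1474-0.0256i)·(-0.0086+0.2820i)  (+0.2415-0.2728i)·(+0.1953-0.3228i)  (+0.1453+0.4810i)·(-0.0366+0.0206i)  (-0.3475-0.0922i)·(-0.3312+0.0000i)  (-0.0502+0.0476i)·(+0.0366+0.0206i)  (-0.0965-0.4622i)·(+0.1953+0.3228i)  (+0.4563+0.1650i)·(+0.0086+0.2820i)
Y_3^-2(R⁻¹ n̂) = +0.152388-0.147194i

Re=0.1524 Im=-0.1472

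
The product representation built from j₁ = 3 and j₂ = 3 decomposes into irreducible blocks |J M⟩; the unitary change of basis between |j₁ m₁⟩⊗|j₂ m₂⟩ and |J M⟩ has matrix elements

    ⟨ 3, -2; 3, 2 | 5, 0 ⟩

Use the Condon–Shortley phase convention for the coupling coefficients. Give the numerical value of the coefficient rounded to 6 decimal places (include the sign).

-0.436436

triangle: 1!×5!×5!/12! = 14400/479001600
(j±m)!: 1!×5!×5!×1!×5!×5! = 207360000
prefactor² = (2J+1)×Δ×N² = 480000/7
  k=0: +1/(0!×1!×5!×5!×0!×0!) = 1/14400
  k=1: −1/(1!×0!×4!×4!×1!×1!) = -1/576
Σ = -1/600  ⇒  CG² = 480000/7×(-1/600)² = 4/21
CG = −√(4/21) = -0.436436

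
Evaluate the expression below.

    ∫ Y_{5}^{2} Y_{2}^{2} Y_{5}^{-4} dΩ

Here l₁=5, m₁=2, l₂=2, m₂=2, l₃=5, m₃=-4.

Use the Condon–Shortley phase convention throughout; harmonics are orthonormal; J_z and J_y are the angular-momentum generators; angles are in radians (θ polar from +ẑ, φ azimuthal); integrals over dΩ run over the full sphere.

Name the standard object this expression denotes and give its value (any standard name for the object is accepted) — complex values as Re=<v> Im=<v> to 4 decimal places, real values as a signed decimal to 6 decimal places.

This is a Gaunt coefficient — the integral of a triple product of spherical harmonics over the sphere.
Checks pass: Σm=0; 12 even; l₃=5∈[3,7].
(2·5+1)(2·2+1)(2·5+1) = 605
Δ: 2! 8! 2! / 13! → 1/38610
sum: t=0:+1/2880 t=1:−1/576 t=2:+1/2880 = -1/960
3j²(5 2 5; 0 0 0) = Δ·Π!·Σ² = 10/429  (sign +1)
sum: t=2:+1/20160 = 1/20160
3j²(5 2 5; 2 2 -4) = Δ·Π!·Σ² = 12/715  (sign -1)
combine: 4πI² = 605·10/429·12/715 = 40/169
take √, sign -1: I = -0.13724032

Gaunt coefficient, -0.137240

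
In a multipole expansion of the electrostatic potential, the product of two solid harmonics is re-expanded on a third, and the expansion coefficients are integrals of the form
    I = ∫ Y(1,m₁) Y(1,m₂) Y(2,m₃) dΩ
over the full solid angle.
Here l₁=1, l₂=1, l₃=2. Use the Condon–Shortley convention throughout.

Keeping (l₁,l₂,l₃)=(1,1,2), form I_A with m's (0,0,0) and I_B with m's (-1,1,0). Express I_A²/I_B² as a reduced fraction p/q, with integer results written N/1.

l's match ⇒ only the (l;m) 3-j factors differ between A and B.
A: triangle coeff Δ(1,1,2) = 1/30; Σ_t [0,0]: t=0:+1/1 = 1/1; (3j)²=2/15 [(1 1 2; 0 0 0)], sign=+1
B: triangle coeff Δ(1,1,2) = 1/30; Σ_t [0,0]: t=0:+1/4 = 1/4; (3j)²=1/30 [(1 1 2; -1 1 0)], sign=+1
I_A²/I_B² = (2/15)/(1/30) = 4/1

4/1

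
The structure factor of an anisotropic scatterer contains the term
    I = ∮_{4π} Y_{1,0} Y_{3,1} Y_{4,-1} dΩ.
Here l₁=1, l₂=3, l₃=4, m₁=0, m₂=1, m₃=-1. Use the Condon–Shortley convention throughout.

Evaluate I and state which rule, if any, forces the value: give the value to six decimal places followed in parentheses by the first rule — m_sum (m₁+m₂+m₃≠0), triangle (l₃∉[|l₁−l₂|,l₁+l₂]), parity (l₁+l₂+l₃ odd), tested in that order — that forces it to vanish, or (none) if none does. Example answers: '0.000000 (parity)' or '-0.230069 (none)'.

-0.238414 (none)

m-sum 0 ✓  L=8 even ✓  2≤4≤4 ✓
Π(2lᵢ+1) = 3×7×9 = 189
triangle coeff Δ(1,3,4) = 1/252
Σ_t [0,0]: t=0:+1/36 = 1/36
(3j)²=4/63 [(1 3 4; 0 0 0)], sign=+1
Σ_t [0,0]: t=0:+1/48 = 1/48
(3j)²=5/84 [(1 3 4; 0 1 -1)], sign=-1
⇒ 4πI² = 5/7
I = (-1)√(5/7/(4π)) = -0.23841361
No selection rule forces the value: the integral is nonzero (none).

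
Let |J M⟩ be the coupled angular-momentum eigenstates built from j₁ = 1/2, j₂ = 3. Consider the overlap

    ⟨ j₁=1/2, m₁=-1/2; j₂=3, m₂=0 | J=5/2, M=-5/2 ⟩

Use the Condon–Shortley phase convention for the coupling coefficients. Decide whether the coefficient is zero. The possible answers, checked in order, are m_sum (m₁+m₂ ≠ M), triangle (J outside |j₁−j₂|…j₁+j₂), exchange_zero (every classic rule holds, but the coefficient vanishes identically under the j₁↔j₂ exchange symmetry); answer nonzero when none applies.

m_sum

m-sum: m₁+m₂ = -1/2+0 = -1/2, M = -5/2  ✗ ⇒ coefficient is 0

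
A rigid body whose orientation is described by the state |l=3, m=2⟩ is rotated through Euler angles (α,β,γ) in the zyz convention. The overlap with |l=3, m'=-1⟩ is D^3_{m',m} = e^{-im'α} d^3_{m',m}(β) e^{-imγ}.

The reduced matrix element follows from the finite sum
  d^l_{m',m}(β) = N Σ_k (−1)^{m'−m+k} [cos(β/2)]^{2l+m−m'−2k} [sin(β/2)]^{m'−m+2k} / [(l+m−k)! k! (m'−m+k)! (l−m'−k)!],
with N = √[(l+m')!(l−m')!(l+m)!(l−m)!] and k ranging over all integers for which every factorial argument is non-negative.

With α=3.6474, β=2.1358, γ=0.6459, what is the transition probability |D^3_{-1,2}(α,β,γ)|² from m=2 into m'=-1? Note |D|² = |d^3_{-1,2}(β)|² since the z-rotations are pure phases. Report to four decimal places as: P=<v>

D^3_{-1,2}(3.6474,2.1358,0.6459) = e^{-i·-1·3.6474}·d^3_{-1,2}(2.1358)·e^{-i·2·0.6459}. Compute d first:
c=cos(2.135800/2)=0.481965, s=sin(2.135800/2)=0.876190; N=√[2·24·120·1]=75.894664
Admissible k: 3..4 (factorial args all ≥0)
  k=3: (−1)^0·75.8947/(12)·0.4820^3·0.8762^3 = +0.476291
  k=4: (−1)^1·75.8947/(24)·0.4820^1·0.8762^5 = -0.787060
d^3_{-1,2}(2.1358) = +0.476291 -0.787060 = -0.310769
|D^3_{-1,2}|² = |d^3_{-1,2}(β)|² = (-0.310769)² = 0.096577 (the z-rotation phases have unit modulus)

P=0.0966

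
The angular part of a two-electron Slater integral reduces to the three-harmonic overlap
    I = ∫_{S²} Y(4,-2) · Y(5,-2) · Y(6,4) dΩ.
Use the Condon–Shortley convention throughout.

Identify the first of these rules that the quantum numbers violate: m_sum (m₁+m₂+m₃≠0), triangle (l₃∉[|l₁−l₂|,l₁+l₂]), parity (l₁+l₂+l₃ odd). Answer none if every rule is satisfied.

Σmᵢ = 0  ✓
l₃∈[|l₁−l₂|,l₁+l₂]=[1,9], have l₃=6  ✓
Σlᵢ = 15 ⇒ odd  ✗

parity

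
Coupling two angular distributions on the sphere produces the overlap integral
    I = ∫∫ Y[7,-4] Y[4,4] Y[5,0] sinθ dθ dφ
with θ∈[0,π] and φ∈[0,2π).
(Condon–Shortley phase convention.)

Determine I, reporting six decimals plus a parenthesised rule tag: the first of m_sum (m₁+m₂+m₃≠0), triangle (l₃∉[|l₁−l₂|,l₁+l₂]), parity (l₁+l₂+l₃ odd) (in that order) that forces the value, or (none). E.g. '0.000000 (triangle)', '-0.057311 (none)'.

-0.178703 (none)

Rules hold: Σm=0, L=16 even, 3≤5≤11.
N = 15·9·11 = 1485
Δ = 6!·8!·2!/17! = 1/6126120
Racah Σ t=2..4: t=2:+1/69120 t=3:−1/20736 t=4:+1/69120 = -1/51840
⇒ 3j(7 4 5; 0 0 0)² = 280/21879, sgn +1
Racah Σ t=6..6: t=6:+1/1036800 = 1/1036800
⇒ 3j(7 4 5; -4 4 0)² = 14/663, sgn -1
4πI² = N·(3j₀)²·(3jₘ)² = 19600/48841
I = -1·√(0.401302/4π) = -0.17870258
No selection rule forces the value: the integral is nonzero (none).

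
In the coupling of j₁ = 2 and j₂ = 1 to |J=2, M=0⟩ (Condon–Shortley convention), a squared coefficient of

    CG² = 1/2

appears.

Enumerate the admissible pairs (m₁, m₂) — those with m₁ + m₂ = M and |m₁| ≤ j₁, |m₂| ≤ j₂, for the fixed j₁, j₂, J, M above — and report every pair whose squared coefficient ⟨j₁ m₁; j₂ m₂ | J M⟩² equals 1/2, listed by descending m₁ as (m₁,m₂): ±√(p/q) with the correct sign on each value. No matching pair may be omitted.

Admissible pairs with m₁+m₂ = M = 0: (-1,1), (0,0), (1,-1)
  (m₁,m₂)=(1,-1): CG² = 1/2, CG = +√(1/2)   ← matches the target
  (m₁,m₂)=(0,0): CG² = 0/1, CG = 0
  (m₁,m₂)=(-1,1): CG² = 1/2, CG = −√(1/2)   ← matches the target
Pairs with CG² = 1/2: (1,-1): +√(1/2); (-1,1): −√(1/2)

(1,-1): +√(1/2); (-1,1): −√(1/2)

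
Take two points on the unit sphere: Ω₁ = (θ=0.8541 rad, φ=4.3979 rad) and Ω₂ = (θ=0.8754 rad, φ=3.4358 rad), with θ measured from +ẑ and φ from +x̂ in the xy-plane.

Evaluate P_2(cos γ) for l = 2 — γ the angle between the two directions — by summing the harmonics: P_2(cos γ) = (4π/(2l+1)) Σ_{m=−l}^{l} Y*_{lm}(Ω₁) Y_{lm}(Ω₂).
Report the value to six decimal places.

Addition theorem: P_2(cos γ) = (4π/5) Σ_m Y*_{lm}(Ω₁) Y_{lm}(Ω₂), m = −2…2:
  [-2]  conj(Y_{2,-2})(Ω₁) = -0.177568+0.129190i ; Y_{2,-2}(Ω₂) = +0.189418-0.126392i ; Δ = -0.017306+0.046914i
  [-1]  conj(Y_{2,-1})(Ω₁) = -0.118360-0.363867i ; Y_{2,-1}(Ω₂) = -0.363704+0.110203i ; Δ = +0.083147+0.119296i
  [+0]  conj(Y_{2,0})(Ω₁) = +0.092896-0.000000i ; Y_{2,0}(Ω₂) = +0.072997+0.000000i ; Δ = +0.006781+0.000000i
  [+1]  conj(Y_{2,1})(Ω₁) = +0.118360-0.363867i ; Y_{2,1}(Ω₂) = +0.363704+0.110203i ; Δ = +0.083147-0.119296i
  [+2]  conj(Y_{2,2})(Ω₁) = -0.177568-0.129190i ; Y_{2,2}(Ω₂) = +0.189418+0.126392i ; Δ = -0.017306-0.046914i
Σ over m = +0.138463-0.000000i; ×(4π/5) → +0.347996-0.000000i. Real part: 0.347996

0.347996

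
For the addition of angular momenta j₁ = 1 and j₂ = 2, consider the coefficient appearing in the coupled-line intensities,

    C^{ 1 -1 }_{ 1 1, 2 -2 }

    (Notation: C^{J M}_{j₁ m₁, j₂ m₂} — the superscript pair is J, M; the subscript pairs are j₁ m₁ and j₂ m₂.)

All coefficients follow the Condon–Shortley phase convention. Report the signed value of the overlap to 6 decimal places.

triangle: 2!·0!·2!/5! = 4/120
(j±m)!: 2!·0!·0!·4!·0!·2! = 96
prefactor² = (2J+1)·Δ·N² = 48/5
  k=0: +1/(0!·2!·0!·0!·0!·2!) = 1/4
Σ = 1/4  ⇒  CG² = 48/5·(1/4)² = 3/5
CG = +√(3/5) = +0.774597

+√(3/5) ≈ +0.774597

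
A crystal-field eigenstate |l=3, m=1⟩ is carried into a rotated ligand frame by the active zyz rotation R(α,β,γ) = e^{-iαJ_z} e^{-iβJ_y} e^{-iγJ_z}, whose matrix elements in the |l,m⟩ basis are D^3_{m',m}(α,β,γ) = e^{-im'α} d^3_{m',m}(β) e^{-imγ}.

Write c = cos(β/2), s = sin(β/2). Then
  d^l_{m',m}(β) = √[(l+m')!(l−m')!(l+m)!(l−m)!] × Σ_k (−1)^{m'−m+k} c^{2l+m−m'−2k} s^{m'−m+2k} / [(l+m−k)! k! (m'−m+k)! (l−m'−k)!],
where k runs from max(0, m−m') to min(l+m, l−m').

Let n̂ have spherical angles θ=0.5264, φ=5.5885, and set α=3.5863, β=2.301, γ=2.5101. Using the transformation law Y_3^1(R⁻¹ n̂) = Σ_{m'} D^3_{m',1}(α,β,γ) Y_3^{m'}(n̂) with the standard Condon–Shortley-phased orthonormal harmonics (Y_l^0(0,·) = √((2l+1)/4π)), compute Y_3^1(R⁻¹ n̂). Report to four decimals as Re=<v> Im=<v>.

Need the full column D^3_{m',1} for m'=−3..3 at α=3.5863, β=2.3010, γ=2.5101.
cos(β/2)=0.408031, sin(β/2)=0.912968
d^3_{-3,1}: single k=4 term ⇒ +0.447976;  D = -0.172310+0.413511i
d^3_{-2,1}: k∈[3..4] ⇒ +0.326946 -0.818410 = -0.491464;  D = +0.024508+0.490853i
d^3_{-1,1}: k∈[2..4] ⇒ +0.138623 -0.925334 +0.579073 = -0.207638;  D = -0.098561-0.182755i
d^3_{0,1}: k∈[1..3] ⇒ +0.035769 -0.537227 +0.896524 = +0.395066;  D = -0.318876-0.233227i
d^3_{1,1}: k∈[0..2] ⇒ +0.004615 -0.184831 +0.694001 = +0.513785;  D = +0.504848+0.095410i
d^3_{2,1}: k∈[0..1] ⇒ -0.032653 +0.326946 = +0.294293;  D = -0.284559+0.075066i
d^3_{3,1}: single k=0 term ⇒ +0.089481;  D = +0.068287-0.057825i
Y_3^{m'}(θ=0.5264,φ=5.5885) and Σ D·Y over m':
  (-0.1723+0.4135i)·(-0.0260+0.0461i)  (+0.0245+0.4909i)·(+0.0402+0.2194i)  (-0.0986-0.1828i)·(+0.3415+0.2846i)  (-0.3189-0.2332i)·(+0.2381+0.0000i)  (+0.5048+0.0954i)·(-0.3415+0.2846i)  (-0.2846+0.0751i)·(+0.0402-0.2194i)  (+0.0683-0.0578i)·(+0.0260+0.0461i)
Y_3^1(R⁻¹ n̂) = -0.368974+0.038636i

Re=-0.3690 Im=0.0386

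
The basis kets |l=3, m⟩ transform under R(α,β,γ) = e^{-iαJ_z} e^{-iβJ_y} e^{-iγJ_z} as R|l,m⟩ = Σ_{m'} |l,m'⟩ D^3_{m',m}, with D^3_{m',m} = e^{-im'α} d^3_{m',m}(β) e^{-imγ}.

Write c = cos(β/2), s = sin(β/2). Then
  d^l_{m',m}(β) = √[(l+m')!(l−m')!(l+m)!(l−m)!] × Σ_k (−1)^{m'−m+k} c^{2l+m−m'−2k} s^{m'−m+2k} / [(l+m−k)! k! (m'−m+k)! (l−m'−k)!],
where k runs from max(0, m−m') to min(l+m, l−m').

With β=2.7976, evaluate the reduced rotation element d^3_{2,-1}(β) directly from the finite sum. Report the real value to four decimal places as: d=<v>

d^3_{2,-1}(β=2.7976) via the finite sum:
c=cos(2.797600/2)=0.171150, s=sin(2.797600/2)=0.985245; N=√[120·1·2·24]=75.894664
Admissible k: 0..1 (factorial args all ≥0)
  k=0: (−1)^3·75.8947/(12)·0.1711^3·0.9852^3 = -0.030324
  k=1: (−1)^4·75.8947/(24)·0.1711^1·0.9852^5 = +0.502455
d^3_{2,-1}(2.7976) = -0.030324 +0.502455 = +0.472131

d=0.4721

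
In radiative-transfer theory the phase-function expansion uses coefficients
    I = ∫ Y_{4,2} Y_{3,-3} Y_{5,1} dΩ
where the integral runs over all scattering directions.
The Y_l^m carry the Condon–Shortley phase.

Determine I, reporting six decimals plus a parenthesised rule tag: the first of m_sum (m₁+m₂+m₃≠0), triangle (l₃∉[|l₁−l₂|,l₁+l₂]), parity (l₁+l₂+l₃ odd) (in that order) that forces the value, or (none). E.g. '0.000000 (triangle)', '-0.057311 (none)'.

Checks pass: Σm=0; 12 even; l₃=5∈[1,7].
(2·4+1)(2·3+1)(2·5+1) = 693
Δ: 2! 6! 4! / 13! → 1/180180
sum: t=0:+1/576 t=1:−1/144 t=2:+1/576 = -1/288
3j²(4 3 5; 0 0 0) = Δ·Π!·Σ² = 20/1001  (sign +1)
sum: t=0:+1/2304 = 1/2304
3j²(4 3 5; 2 -3 1) = Δ·Π!·Σ² = 75/4004  (sign +1)
combine: 4πI² = 693·20/1001·75/4004 = 3375/13013
take √, sign +1: I = 0.14366244
No selection rule forces the value: the integral is nonzero (none).

0.143662 (none)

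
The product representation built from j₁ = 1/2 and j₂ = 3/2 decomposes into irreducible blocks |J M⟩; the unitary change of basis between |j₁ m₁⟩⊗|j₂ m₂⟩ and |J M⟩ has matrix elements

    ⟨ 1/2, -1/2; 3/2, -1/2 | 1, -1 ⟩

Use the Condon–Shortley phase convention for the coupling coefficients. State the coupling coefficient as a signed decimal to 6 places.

-0.500000  (= −√(1/4))

j₁+j₂−J=1  J+j₁−j₂=0  J−j₁+j₂=2  j₁+j₂+J+1=4
(j₁±m₁, j₂±m₂, J±M) = (0,1,1,2,0,2)
P² = 1
sum k=1..1:
  [1] −1/2 = -1/2
S = -1/2
C² = P²·S² = 1/4 ; C = -0.500000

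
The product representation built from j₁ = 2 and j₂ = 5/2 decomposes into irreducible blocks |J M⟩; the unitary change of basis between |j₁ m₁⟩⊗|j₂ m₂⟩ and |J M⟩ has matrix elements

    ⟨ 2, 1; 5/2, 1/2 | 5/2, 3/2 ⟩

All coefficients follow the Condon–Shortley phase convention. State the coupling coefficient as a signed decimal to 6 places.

-0.414039  (= −√(6/35))

triangle: 2!×2!×3!/8! = 24/40320
(j±m)!: 3!×1!×3!×2!×4!×1! = 1728
prefactor² = (2J+1)×Δ×N² = 216/35
  k=0: +1/(0!×2!×1!×3!×1!×0!) = 1/12
  k=1: −1/(1!×1!×0!×2!×2!×1!) = -1/4
Σ = -1/6  ⇒  CG² = 216/35×(-1/6)² = 6/35
CG = −√(6/35) = -0.414039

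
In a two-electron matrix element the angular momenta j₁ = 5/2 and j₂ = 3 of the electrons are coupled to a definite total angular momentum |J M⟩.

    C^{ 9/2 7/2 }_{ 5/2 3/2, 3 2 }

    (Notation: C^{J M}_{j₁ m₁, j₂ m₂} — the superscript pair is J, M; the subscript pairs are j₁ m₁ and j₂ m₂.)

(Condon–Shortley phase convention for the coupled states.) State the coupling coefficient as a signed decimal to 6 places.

−√(1/99) = -0.100504

√[10·1!4!5!/11! · 4!1!5!1!8!1!] = √(921600/11)
  +(−1)^0/∏(0,1,1,5,3,0)! = 1/720  (running 1/720)
  +(−1)^1/∏(1,0,0,4,4,1)! = -1/576  (running -1/2880)
⟨..|..⟩ = √(921600/11)·(-1/2880) = -0.100504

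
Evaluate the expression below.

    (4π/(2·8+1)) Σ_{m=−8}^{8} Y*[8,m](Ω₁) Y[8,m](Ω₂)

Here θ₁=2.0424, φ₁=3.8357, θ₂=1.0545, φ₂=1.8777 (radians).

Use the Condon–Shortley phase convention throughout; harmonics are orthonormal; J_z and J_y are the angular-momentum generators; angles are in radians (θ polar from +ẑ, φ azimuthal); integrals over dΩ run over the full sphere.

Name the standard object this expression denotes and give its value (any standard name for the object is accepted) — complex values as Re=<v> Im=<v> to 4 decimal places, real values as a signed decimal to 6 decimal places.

This sum is the spherical-harmonic addition theorem: it equals the Legendre polynomial P_l(cos γ) of the angle γ between the two directions.
Expand P_8 via completeness: Σ_{m} conj(Y_{8,m}) at Ω₁ times Y_{8,m} at Ω₂ —
  m=-8: (+0.152300-0.136386i) × (-0.130446-0.106867i) = -0.034442+0.001515i  (running Σ = -0.034442+0.001515i)
  m=-7: (+0.060823-0.412590i) × (+0.320797-0.209045i) = -0.066738-0.145072i  (running Σ = -0.101180-0.143557i)
  m=-6: (-0.205357-0.336646i) × (+0.115599+0.416675i) = +0.116533-0.124483i  (running Σ = +0.015353-0.268040i)
  m=-5: (-0.018838-0.006430i) × (-0.130812-0.004748i) = +0.002434+0.000931i  (running Σ = +0.017787-0.267110i)
  m=-4: (+0.317881-0.121529i) × (-0.096092+0.268922i) = +0.002136+0.097163i  (running Σ = +0.019923-0.169946i)
  m=-3: (+0.096816-0.172465i) × (-0.230279-0.175090i) = -0.052492+0.022764i  (running Σ = -0.032569-0.147183i)
  m=-2: (+0.045390+0.245833i) × (-0.123441+0.086977i) = -0.026985-0.026398i  (running Σ = -0.059554-0.173581i)
  m=-1: (+0.194462+0.161844i) × (-0.097242-0.306838i) = +0.030750-0.075406i  (running Σ = -0.028804-0.248987i)
  m=0: (-0.216080-0.000000i) × (-0.105827+0.000000i) = +0.022867+0.000000i  (running Σ = -0.005937-0.248987i)
  m=1: (-0.194462+0.161844i) × (+0.097242-0.306838i) = +0.030750+0.075406i  (running Σ = +0.024813-0.173581i)
  m=2: (+0.045390-0.245833i) × (-0.123441-0.086977i) = -0.026985+0.026398i  (running Σ = -0.002171-0.147183i)
  m=3: (-0.096816-0.172465i) × (+0.230279-0.175090i) = -0.052492-0.022764i  (running Σ = -0.054663-0.169946i)
  m=4: (+0.317881+0.121529i) × (-0.096092-0.268922i) = +0.002136-0.097163i  (running Σ = -0.052527-0.267110i)
  m=5: (+0.018838-0.006430i) × (+0.130812-0.004748i) = +0.002434-0.000931i  (running Σ = -0.050093-0.268040i)
  m=6: (-0.205357+0.336646i) × (+0.115599-0.416675i) = +0.116533+0.124483i  (running Σ = +0.066440-0.143557i)
  m=7: (-0.060823-0.412590i) × (-0.320797-0.209045i) = -0.066738+0.145072i  (running Σ = -0.000298+0.001515i)
  m=8: (+0.152300+0.136386i) × (-0.130446+0.106867i) = -0.034442-0.001515i  (running Σ = -0.034740+0.000000i)
Total Σ_m = -0.034740+0.000000i. Multiply by 0.739198: -0.025680+0.000000i. P_8(cos γ) = -0.025680

Legendre polynomial (addition theorem), -0.025680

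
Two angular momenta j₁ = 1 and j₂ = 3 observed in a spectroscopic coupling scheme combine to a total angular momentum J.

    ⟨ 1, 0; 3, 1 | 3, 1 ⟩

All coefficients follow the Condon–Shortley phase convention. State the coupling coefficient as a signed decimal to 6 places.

j₁+j₂−J=1  J+j₁−j₂=1  J−j₁+j₂=5  j₁+j₂+J+1=8
(j₁±m₁, j₂±m₂, J±M) = (1,1,4,2,4,2)
P² = 48
sum k=0..1:
  [0] +1/24 = 1/24
  [1] −1/12 = -1/12
S = -1/24
C² = P²·S² = 1/12 ; C = -0.288675

-0.288675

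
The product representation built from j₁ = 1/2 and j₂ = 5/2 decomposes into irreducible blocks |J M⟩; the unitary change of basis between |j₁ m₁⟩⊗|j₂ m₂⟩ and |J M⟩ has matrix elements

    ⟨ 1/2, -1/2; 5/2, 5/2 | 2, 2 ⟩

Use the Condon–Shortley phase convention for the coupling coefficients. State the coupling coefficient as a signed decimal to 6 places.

j₁+j₂−J=1  J+j₁−j₂=0  J−j₁+j₂=4  j₁+j₂+J+1=6
(j₁±m₁, j₂±m₂, J±M) = (0,1,5,0,4,0)
P² = 480
sum k=1..1:
  [1] −1/24 = -1/24
S = -1/24
C² = P²·S² = 5/6 ; C = -0.912871

-0.912871  (= −√(5/6))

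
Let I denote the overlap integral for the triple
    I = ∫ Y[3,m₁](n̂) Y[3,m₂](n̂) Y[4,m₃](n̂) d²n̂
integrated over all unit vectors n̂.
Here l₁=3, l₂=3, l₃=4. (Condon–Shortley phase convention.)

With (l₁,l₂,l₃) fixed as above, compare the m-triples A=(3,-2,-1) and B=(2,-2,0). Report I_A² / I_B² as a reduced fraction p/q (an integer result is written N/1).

Same 3,3,4: normalisation and zero-m 3j drop out of the ratio.
A: Δ: 2! 4! 4! / 11! → 1/34650; sum: t=0:+1/288 = 1/288; 3j²(3 3 4; 3 -2 -1) = Δ·Π!·Σ² = 5/231  (sign -1)
B: Δ: 2! 4! 4! / 11! → 1/34650; sum: t=0:+1/72 t=1:−1/576 = 7/576; 3j²(3 3 4; 2 -2 0) = Δ·Π!·Σ² = 7/198  (sign +1)
I_A²/I_B² = (5/231)/(7/198) = 30/49

30/49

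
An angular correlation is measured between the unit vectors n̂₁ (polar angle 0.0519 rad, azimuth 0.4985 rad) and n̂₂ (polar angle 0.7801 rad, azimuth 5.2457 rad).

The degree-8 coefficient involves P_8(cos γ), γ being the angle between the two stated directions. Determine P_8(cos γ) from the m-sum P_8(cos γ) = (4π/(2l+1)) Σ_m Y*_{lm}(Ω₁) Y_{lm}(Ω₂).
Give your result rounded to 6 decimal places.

0.292520

Term-by-term m-sum for l=8 (normalisation 4π/17 = 0.739198):
  m=-8: (-0.000000-0.000000i) × (-0.013314+0.027852i) = +0.000000-0.000000i  (running Σ = +0.000000-0.000000i)
  m=-7: (-0.000000-0.000000i) × (+0.069597+0.103589i) = -0.000000-0.000000i  (running Σ = -0.000000-0.000000i)
  m=-6: (-0.000000+0.000000i) × (+0.299331-0.017463i) = -0.000000+0.000000i  (running Σ = -0.000000+0.000000i)
  m=-5: (-0.000003+0.000002i) × (+0.208396-0.405188i) = +0.000000+0.000002i  (running Σ = +0.000000+0.000002i)
  m=-4: (-0.000040+0.000089i) × (-0.196834-0.312254i) = +0.000036-0.000005i  (running Σ = +0.000036-0.000003i)
  m=-3: (+0.000145+0.001926i) × (+0.038877-0.001133i) = +0.000008+0.000075i  (running Σ = +0.000044+0.000071i)
  m=-2: (+0.014856+0.022985i) × (+0.184040-0.333566i) = +0.010401-0.000725i  (running Σ = +0.010445-0.000654i)
  m=-1: (+0.219580+0.119530i) × (-0.074383-0.125993i) = -0.001273-0.036557i  (running Σ = +0.009172-0.037211i)
  m=0: (+1.107387-0.000000i) × (+0.340787+0.000000i) = +0.377383+0.000000i  (running Σ = +0.386555-0.037211i)
  m=1: (-0.219580+0.119530i) × (+0.074383-0.125993i) = -0.001273+0.036557i  (running Σ = +0.385281-0.000654i)
  m=2: (+0.014856-0.022985i) × (+0.184040+0.333566i) = +0.010401+0.000725i  (running Σ = +0.395683+0.000071i)
  m=3: (-0.000145+0.001926i) × (-0.038877-0.001133i) = +0.000008-0.000075i  (running Σ = +0.395690-0.000003i)
  m=4: (-0.000040-0.000089i) × (-0.196834+0.312254i) = +0.000036+0.000005i  (running Σ = +0.395726+0.000002i)
  m=5: (+0.000003+0.000002i) × (-0.208396-0.405188i) = +0.000000-0.000002i  (running Σ = +0.395726+0.000000i)
  m=6: (-0.000000-0.000000i) × (+0.299331+0.017463i) = -0.000000-0.000000i  (running Σ = +0.395726-0.000000i)
  m=7: (+0.000000-0.000000i) × (-0.069597+0.103589i) = -0.000000+0.000000i  (running Σ = +0.395726-0.000000i)
  m=8: (-0.000000+0.000000i) × (-0.013314-0.027852i) = +0.000000+0.000000i  (running Σ = +0.395726+0.000000i)
Σ over m = +0.395726+0.000000i; ×(4π/17) → +0.292520+0.000000i. Real part: 0.292520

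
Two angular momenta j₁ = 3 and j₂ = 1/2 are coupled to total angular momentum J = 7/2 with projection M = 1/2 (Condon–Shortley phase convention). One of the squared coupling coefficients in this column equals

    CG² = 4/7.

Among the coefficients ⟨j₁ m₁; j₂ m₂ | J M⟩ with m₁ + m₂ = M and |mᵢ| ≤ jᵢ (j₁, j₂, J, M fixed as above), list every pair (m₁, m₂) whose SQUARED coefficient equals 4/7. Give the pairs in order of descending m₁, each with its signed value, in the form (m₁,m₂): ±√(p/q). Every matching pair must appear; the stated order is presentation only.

(0,1/2): +√(4/7)

Admissible pairs with m₁+m₂ = M = 1/2: (0,1/2), (1,-1/2)
  (m₁,m₂)=(1,-1/2): CG² = 3/7, CG = +√(3/7)
  (m₁,m₂)=(0,1/2): CG² = 4/7, CG = +√(4/7)   ← matches the target
Pairs with CG² = 4/7: (0,1/2): +√(4/7)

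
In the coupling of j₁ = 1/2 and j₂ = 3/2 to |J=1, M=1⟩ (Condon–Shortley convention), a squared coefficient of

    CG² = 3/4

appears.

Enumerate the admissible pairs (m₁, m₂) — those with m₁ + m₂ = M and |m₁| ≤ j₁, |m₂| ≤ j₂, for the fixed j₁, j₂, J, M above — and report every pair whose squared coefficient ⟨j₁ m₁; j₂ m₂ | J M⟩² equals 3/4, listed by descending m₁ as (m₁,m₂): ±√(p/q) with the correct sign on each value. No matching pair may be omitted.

(-1/2,3/2): −√(3/4)

Admissible pairs with m₁+m₂ = M = 1: (-1/2,3/2), (1/2,1/2)
  (m₁,m₂)=(1/2,1/2): CG² = 1/4, CG = +√(1/4)
  (m₁,m₂)=(-1/2,3/2): CG² = 3/4, CG = −√(3/4)   ← matches the target
Pairs with CG² = 3/4: (-1/2,3/2): −√(3/4)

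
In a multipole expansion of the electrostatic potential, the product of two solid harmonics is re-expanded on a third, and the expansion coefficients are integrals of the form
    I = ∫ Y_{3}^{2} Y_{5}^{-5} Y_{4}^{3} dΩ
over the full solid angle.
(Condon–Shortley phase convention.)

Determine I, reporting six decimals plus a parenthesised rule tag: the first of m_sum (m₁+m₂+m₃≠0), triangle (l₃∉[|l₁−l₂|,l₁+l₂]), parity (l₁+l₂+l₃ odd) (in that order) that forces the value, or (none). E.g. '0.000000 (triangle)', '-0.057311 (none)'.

Rules hold: Σm=0, L=12 even, 2≤4≤8.
N = 7·11·9 = 693
Δ = 4!·2!·6!/13! = 1/180180
Racah Σ t=1..3: t=1:−1/576 t=2:+1/144 t=3:−1/576 = 1/288
⇒ 3j(3 5 4; 0 0 0)² = 20/1001, sgn +1
Racah Σ t=0..0: t=0:+1/17280 = 1/17280
⇒ 3j(3 5 4; 2 -5 3)² = 35/858, sgn -1
4πI² = N·(3j₀)²·(3jₘ)² = 1050/1859
I = -1·√(0.56482/4π) = -0.21200691
No selection rule forces the value: the integral is nonzero (none).

-0.212007 (none)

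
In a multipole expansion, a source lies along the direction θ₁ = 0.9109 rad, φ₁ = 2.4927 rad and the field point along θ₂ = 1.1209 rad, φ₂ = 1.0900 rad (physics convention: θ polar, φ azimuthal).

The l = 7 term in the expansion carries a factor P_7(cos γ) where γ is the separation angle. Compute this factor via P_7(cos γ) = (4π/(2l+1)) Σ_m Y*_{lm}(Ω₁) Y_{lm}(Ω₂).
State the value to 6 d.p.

-0.049938

Summing Y*_{l m}(θ₁,φ₁)·Y_{l m}(θ₂,φ₂) over m ∈ [−7, 7]; prefactor 4π/(2·7+1) = 0.837758:
  m=-7: Y*=+0.016267-0.094687i  Y=+0.053326-0.234087i  product -0.021298-0.008857i
  m=-6: Y*=-0.203757+0.190491i  Y=+0.419593-0.110191i  product -0.064504+0.102381i
  m=-5: Y*=+0.436537-0.045066i  Y=+0.213102+0.234509i  product +0.103595+0.092768i
  m=-4: Y*=-0.282441-0.171624i  Y=+0.039220-0.106651i  product -0.029381+0.023392i
  m=-3: Y*=-0.032186-0.081556i  Y=+0.349900-0.045178i  product -0.014946-0.027082i
  m=-2: Y*=-0.099160+0.354140i  Y=+0.021729+0.031142i  product -0.013183+0.004607i
  m=-1: Y*=+0.056540-0.042883i  Y=+0.152391-0.292147i  product -0.003912-0.023053i
  m=+0: Y*=+0.346417-0.000000i  Y=+0.079817+0.000000i  product +0.027650+0.000000i
  m=+1: Y*=-0.056540-0.042883i  Y=-0.152391-0.292147i  product -0.003912+0.023053i
  m=+2: Y*=-0.099160-0.354140i  Y=+0.021729-0.031142i  product -0.013183-0.004607i
  m=+3: Y*=+0.032186-0.081556i  Y=-0.349900-0.045178i  product -0.014946+0.027082i
  m=+4: Y*=-0.282441+0.171624i  Y=+0.039220+0.106651i  product -0.029381-0.023392i
  m=+5: Y*=-0.436537-0.045066i  Y=-0.213102+0.234509i  product +0.103595-0.092768i
  m=+6: Y*=-0.203757-0.190491i  Y=+0.419593+0.110191i  product -0.064504-0.102381i
  m=+7: Y*=-0.016267-0.094687i  Y=-0.053326-0.234087i  product -0.021298+0.008857i
Accumulated sum -0.059609+0.000000i; after 4π/(2l+1) scaling, -0.049938+0.000000i ⇒ P_7 = -0.049938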